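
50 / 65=10 / 13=0.77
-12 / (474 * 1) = -2 / 79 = -0.03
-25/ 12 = -2.08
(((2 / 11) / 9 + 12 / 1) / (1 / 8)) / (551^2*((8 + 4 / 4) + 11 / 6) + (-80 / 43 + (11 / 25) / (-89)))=260236000 / 8900833533603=0.00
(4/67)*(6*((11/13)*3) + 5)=1052/871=1.21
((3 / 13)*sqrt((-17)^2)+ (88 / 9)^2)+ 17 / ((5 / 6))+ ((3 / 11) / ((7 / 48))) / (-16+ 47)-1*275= -1948117538 / 12567555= -155.01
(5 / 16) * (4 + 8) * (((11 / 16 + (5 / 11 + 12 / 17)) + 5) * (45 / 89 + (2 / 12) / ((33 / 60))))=243306875 / 11716672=20.77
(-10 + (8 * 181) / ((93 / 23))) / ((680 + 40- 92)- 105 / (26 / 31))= 841724 / 1215789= 0.69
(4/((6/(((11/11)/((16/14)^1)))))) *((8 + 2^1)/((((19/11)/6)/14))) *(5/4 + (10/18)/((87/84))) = 5026175/9918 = 506.77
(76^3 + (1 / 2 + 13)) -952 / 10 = 4388943 / 10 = 438894.30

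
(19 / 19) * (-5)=-5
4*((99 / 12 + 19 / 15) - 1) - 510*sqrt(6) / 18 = 511 / 15 - 85*sqrt(6) / 3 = -35.34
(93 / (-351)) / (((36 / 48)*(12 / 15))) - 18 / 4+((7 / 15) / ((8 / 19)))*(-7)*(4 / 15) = -61517 / 8775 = -7.01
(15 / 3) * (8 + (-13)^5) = -1856425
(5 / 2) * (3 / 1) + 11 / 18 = 73 / 9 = 8.11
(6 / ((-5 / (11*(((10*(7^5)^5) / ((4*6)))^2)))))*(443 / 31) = -43819600764104196952403130497979506394506681885 / 744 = -58897312854978759344627860000000000000000000.00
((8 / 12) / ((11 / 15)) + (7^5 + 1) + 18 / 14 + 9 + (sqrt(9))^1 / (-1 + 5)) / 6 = 5180543 / 1848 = 2803.32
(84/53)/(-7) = -0.23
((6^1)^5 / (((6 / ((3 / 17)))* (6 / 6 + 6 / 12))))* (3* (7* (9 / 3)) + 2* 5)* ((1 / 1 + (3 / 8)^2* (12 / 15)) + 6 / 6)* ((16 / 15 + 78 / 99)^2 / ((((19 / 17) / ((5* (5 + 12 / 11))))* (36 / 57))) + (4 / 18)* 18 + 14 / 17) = 34642491196014 / 9616475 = 3602410.57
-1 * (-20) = 20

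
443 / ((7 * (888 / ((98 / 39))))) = 3101 / 17316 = 0.18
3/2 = 1.50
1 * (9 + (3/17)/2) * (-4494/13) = -694323/221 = -3141.73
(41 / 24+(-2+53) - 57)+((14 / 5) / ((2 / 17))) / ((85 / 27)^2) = -96403 / 51000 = -1.89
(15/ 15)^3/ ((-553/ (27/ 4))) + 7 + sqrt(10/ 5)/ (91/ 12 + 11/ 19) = 228 * sqrt(2)/ 1861 + 15457/ 2212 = 7.16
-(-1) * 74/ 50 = 37/ 25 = 1.48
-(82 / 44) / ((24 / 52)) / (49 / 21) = -533 / 308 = -1.73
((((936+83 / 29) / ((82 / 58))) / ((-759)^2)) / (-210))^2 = 741309529 / 24602169510495908100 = 0.00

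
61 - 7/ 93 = 60.92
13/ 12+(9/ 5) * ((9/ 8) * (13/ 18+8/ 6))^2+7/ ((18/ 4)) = 12.26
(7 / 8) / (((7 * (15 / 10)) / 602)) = 301 / 6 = 50.17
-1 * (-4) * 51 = 204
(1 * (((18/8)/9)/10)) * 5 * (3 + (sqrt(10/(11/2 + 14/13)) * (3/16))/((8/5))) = 5 * sqrt(1235)/9728 + 3/8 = 0.39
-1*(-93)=93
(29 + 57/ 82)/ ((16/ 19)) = 35.26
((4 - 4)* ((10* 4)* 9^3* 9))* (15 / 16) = 0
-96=-96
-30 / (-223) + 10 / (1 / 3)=6720 / 223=30.13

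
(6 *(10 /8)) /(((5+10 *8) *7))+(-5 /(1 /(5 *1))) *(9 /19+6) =-731793 /4522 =-161.83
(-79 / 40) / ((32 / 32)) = -1.98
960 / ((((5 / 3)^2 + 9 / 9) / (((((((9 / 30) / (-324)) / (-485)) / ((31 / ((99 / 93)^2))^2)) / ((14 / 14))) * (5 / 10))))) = 2371842 / 7317467849845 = 0.00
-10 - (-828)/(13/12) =9806/13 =754.31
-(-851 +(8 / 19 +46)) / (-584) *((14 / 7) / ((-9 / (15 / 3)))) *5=382175 / 49932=7.65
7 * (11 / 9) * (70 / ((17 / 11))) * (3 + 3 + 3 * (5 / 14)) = 46585 / 17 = 2740.29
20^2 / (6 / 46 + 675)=1150 / 1941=0.59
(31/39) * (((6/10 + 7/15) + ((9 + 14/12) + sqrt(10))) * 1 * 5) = 155 * sqrt(10)/39 + 10447/234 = 57.21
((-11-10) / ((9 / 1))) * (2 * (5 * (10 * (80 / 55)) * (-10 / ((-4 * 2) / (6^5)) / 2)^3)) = -38959456581818.18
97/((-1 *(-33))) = 2.94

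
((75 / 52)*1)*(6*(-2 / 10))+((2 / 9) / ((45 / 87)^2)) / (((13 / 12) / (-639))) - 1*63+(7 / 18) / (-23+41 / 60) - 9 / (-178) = -4957222021 / 8937825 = -554.63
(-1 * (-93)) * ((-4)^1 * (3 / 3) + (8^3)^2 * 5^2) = 609484428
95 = 95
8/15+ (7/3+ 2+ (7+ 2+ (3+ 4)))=313/15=20.87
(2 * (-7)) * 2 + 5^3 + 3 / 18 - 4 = 559 / 6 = 93.17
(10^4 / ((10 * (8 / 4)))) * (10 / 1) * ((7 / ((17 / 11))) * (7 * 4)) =10780000 / 17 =634117.65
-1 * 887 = -887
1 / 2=0.50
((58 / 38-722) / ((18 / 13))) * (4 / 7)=-39546 / 133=-297.34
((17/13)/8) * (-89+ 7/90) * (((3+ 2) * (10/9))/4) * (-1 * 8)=680255/4212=161.50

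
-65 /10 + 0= -13 /2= -6.50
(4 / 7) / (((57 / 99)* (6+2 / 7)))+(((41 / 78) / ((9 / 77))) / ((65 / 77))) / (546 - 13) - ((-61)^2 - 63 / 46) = -3719.46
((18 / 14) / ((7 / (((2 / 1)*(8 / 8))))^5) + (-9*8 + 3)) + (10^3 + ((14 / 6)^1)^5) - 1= 999.17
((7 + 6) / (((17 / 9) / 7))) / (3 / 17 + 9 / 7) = 1911 / 58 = 32.95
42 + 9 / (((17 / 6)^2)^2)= 3519546 / 83521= 42.14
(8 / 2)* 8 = 32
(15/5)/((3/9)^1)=9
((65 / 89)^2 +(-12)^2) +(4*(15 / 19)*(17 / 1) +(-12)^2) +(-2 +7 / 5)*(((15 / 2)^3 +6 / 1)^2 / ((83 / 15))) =-15596888780155 / 799450688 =-19509.51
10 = 10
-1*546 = -546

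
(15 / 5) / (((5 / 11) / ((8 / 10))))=132 / 25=5.28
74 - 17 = 57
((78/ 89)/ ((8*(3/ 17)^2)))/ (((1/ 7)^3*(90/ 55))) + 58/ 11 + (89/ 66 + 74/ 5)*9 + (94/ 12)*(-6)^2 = 1237040099/ 1057320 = 1169.98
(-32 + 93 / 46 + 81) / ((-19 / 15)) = -35205 / 874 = -40.28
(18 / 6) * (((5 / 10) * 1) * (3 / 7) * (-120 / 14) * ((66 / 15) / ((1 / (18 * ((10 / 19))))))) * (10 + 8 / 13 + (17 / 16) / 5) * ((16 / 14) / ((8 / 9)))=-270905877 / 84721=-3197.62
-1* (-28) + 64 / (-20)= 124 / 5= 24.80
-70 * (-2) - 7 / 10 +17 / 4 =2871 / 20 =143.55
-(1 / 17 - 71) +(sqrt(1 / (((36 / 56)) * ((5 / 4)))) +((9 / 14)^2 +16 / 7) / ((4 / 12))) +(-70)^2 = 2 * sqrt(70) / 15 +16590155 / 3332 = 4980.15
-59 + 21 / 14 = -115 / 2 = -57.50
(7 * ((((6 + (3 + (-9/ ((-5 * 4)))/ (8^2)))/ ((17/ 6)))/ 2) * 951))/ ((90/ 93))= 2379205143/ 217600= 10933.85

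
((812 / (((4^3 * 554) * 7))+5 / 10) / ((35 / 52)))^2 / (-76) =-3363188049 / 457182073600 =-0.01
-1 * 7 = -7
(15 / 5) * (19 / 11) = 57 / 11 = 5.18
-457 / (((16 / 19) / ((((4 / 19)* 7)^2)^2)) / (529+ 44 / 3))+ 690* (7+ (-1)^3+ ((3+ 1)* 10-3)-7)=-28122885992 / 20577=-1366714.58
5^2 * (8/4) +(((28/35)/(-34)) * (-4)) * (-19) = 4098/85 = 48.21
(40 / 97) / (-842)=-20 / 40837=-0.00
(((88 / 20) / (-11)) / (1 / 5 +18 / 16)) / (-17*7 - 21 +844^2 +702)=-8 / 18891797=-0.00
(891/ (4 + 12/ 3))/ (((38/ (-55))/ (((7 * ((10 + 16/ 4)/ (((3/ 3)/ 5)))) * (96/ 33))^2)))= -6223392000/ 19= -327546947.37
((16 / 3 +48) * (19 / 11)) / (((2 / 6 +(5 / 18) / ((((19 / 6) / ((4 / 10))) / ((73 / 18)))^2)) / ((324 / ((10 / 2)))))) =9600405120 / 653323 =14694.73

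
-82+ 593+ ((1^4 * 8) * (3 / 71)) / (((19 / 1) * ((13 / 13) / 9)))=689555 / 1349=511.16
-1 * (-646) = 646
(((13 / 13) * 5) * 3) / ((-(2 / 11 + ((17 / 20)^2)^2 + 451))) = -8800000 / 264999577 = -0.03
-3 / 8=-0.38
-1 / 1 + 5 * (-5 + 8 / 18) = -214 / 9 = -23.78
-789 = -789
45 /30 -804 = -1605 /2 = -802.50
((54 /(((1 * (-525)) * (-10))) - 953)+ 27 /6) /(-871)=1.09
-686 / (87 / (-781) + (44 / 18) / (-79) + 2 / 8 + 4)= -1523718504 / 9123791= -167.00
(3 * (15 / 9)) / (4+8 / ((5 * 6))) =75 / 64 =1.17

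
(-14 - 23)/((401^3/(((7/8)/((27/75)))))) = -6475/4642646472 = -0.00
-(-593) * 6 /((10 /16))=28464 /5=5692.80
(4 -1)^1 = 3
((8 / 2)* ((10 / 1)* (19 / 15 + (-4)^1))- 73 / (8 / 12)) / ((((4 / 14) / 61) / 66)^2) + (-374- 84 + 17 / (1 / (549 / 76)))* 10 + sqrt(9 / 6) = -825563987372 / 19 + sqrt(6) / 2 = -43450736176.25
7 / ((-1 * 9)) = -7 / 9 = -0.78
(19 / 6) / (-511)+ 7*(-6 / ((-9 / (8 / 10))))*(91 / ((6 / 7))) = 18228107 / 45990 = 396.35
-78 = -78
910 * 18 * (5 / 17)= 81900 / 17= 4817.65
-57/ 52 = -1.10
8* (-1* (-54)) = 432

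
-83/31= -2.68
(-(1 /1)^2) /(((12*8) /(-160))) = 5 /3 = 1.67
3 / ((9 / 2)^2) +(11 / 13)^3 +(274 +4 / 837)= 505250849 / 1838889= 274.76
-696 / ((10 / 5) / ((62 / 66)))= -3596 / 11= -326.91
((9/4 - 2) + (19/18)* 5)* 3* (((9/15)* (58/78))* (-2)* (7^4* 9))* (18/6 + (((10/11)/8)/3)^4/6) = -75720158428513403/78934901760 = -959273.49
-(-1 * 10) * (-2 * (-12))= 240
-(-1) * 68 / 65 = 68 / 65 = 1.05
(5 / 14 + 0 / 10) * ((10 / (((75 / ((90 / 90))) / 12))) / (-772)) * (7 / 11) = -1 / 2123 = -0.00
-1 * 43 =-43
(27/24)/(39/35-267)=-35/8272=-0.00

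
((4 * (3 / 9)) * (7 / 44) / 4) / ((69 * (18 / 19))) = 0.00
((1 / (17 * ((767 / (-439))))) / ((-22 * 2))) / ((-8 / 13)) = -439 / 353056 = -0.00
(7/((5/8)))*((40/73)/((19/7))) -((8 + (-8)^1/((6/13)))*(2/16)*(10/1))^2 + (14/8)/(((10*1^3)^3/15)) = -1336418657/9986400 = -133.82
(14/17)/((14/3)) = 3/17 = 0.18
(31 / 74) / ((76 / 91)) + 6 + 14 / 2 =75933 / 5624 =13.50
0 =0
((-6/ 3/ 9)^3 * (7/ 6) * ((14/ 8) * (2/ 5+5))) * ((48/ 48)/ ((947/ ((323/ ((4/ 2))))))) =-15827/ 767070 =-0.02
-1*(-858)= 858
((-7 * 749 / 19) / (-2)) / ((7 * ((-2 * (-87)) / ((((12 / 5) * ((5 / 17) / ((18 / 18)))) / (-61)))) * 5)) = -749 / 2856935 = -0.00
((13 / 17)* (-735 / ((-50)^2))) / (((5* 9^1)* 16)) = -0.00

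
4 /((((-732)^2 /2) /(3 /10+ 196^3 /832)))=1176529 /8707140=0.14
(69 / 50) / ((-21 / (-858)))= 9867 / 175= 56.38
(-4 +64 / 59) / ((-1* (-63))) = -172 / 3717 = -0.05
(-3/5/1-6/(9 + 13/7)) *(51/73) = -153/190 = -0.81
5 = 5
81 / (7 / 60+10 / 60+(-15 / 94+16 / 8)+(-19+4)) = -228420 / 36311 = -6.29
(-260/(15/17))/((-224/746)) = 82433/84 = 981.35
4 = 4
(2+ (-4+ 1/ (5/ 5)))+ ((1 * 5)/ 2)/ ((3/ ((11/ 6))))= 19/ 36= 0.53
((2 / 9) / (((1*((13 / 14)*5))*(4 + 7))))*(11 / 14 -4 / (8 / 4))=-34 / 6435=-0.01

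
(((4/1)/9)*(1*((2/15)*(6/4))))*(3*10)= 8/3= 2.67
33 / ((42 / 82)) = 451 / 7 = 64.43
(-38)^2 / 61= 1444 / 61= 23.67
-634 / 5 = -126.80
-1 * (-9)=9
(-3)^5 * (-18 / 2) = 2187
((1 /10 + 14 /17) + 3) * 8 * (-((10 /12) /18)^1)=-667 /459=-1.45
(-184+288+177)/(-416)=-281/416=-0.68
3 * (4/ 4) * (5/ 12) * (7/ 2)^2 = 245/ 16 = 15.31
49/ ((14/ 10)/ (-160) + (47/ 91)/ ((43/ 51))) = 153389600/ 1890209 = 81.15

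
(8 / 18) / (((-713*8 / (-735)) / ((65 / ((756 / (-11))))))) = -25025 / 462024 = -0.05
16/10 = 8/5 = 1.60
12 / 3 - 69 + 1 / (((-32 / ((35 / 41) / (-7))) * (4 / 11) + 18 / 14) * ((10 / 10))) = -2419630 / 37231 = -64.99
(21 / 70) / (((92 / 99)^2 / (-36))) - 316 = -6951187 / 21160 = -328.51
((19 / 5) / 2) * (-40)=-76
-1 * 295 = -295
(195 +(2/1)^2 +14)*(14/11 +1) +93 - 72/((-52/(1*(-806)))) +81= -457.91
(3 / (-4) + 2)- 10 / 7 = -0.18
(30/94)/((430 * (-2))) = -3/8084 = -0.00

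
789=789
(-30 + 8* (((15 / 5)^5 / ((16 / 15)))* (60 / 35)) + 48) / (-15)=-7332 / 35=-209.49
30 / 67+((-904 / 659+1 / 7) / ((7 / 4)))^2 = 65732725822 / 69861481627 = 0.94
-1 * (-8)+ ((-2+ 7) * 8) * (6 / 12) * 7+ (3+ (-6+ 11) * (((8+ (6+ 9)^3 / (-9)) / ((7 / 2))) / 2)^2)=680844 / 49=13894.78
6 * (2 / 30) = 2 / 5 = 0.40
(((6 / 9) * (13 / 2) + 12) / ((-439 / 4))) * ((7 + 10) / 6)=-1666 / 3951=-0.42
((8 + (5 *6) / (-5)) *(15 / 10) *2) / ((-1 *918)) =-1 / 153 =-0.01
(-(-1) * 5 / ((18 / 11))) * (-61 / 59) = -3355 / 1062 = -3.16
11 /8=1.38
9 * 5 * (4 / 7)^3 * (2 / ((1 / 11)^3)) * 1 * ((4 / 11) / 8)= 348480 / 343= 1015.98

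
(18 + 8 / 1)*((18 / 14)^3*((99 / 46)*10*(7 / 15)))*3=1876446 / 1127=1664.99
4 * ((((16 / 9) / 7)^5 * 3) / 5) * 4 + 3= 4978959931 / 1654060905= 3.01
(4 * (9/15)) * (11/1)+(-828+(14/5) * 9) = -776.40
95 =95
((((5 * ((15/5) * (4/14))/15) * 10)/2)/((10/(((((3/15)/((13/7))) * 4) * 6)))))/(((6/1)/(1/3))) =4/195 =0.02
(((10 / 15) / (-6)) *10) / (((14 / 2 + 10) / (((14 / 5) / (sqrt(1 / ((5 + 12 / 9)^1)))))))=-28 *sqrt(57) / 459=-0.46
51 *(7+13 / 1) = 1020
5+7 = 12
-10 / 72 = -5 / 36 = -0.14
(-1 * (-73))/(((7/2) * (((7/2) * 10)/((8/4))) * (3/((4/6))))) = 0.26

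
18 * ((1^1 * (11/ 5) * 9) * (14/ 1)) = 24948/ 5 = 4989.60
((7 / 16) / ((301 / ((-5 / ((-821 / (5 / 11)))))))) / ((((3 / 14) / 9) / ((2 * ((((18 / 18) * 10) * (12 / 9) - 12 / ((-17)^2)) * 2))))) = 23450 / 2609959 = 0.01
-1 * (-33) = 33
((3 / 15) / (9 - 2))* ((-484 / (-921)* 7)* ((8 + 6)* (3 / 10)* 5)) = 3388 / 1535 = 2.21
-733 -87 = -820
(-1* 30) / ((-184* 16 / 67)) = 1005 / 1472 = 0.68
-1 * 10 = -10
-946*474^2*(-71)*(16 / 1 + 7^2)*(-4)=-3923552936160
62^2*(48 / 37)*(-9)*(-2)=3321216 / 37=89762.59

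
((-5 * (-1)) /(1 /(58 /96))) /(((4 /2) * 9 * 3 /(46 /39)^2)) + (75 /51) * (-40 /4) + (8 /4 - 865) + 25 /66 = -161684668913 /184308696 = -877.25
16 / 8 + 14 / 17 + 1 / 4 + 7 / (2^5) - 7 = -3.71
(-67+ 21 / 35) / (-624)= 83 / 780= 0.11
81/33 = 27/11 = 2.45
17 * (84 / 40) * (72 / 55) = 12852 / 275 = 46.73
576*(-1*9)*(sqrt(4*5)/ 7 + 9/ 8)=-5832-10368*sqrt(5)/ 7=-9143.94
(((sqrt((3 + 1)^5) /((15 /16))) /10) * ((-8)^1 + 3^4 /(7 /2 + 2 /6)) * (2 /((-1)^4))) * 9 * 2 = 1613.47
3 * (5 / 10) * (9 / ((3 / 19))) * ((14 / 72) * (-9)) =-1197 / 8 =-149.62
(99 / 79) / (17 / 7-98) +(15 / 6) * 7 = 616133 / 35234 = 17.49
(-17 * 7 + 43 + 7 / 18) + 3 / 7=-9473 / 126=-75.18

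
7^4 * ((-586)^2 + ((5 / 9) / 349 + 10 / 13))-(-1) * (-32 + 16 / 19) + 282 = 639666178737395 / 775827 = 824495897.59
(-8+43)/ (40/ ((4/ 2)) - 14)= 35/ 6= 5.83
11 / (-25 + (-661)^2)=11 / 436896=0.00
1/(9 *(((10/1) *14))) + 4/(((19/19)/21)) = 105841/1260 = 84.00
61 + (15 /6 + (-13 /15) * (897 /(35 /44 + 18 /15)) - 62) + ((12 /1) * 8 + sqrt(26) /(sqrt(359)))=-256451 /878 + sqrt(9334) /359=-291.82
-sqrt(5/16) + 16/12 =0.77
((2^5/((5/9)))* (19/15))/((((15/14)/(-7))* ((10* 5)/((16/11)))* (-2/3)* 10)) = 357504/171875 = 2.08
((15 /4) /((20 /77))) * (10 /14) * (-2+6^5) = 641355 /8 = 80169.38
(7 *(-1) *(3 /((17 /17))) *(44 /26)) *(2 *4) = -3696 /13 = -284.31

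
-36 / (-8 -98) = 18 / 53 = 0.34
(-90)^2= 8100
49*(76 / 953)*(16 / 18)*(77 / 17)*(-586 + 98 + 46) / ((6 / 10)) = -298217920 / 25731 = -11589.83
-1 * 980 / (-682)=490 / 341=1.44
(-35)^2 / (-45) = -245 / 9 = -27.22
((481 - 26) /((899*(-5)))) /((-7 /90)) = 1170 /899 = 1.30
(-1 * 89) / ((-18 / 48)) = 712 / 3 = 237.33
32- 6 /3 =30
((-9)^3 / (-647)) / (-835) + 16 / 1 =8643191 / 540245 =16.00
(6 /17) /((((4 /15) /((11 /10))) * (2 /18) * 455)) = 891 /30940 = 0.03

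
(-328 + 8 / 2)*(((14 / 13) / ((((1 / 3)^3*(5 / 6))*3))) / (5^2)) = -244944 / 1625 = -150.73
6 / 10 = 3 / 5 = 0.60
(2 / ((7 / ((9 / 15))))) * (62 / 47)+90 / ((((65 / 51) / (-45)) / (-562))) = 38190686736 / 21385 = 1785863.30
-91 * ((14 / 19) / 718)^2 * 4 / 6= -0.00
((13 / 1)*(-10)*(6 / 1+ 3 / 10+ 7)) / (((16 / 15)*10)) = -5187 / 32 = -162.09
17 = 17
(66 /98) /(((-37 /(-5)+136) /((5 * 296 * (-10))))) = -814000 /11711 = -69.51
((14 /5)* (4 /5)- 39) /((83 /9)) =-8271 /2075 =-3.99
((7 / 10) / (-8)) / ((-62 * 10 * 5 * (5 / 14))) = 49 / 620000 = 0.00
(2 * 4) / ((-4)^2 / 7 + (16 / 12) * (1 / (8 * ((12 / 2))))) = 2016 / 583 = 3.46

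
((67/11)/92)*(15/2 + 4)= 67/88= 0.76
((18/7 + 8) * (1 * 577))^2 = 1823119204/49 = 37206514.37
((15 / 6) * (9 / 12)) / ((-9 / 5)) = -25 / 24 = -1.04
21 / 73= 0.29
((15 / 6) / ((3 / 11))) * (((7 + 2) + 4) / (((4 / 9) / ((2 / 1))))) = 2145 / 4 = 536.25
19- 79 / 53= 17.51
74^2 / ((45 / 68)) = 372368 / 45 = 8274.84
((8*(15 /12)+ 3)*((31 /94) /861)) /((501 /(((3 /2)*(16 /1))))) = 1612 /6757989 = 0.00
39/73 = 0.53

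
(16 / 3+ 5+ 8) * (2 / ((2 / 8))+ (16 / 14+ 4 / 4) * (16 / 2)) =460.95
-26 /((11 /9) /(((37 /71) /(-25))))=0.44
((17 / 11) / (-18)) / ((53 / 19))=-323 / 10494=-0.03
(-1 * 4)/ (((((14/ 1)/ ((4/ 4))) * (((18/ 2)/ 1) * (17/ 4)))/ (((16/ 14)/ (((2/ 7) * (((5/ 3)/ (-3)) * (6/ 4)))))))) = 64/ 1785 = 0.04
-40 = -40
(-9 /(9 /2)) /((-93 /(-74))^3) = -810448 /804357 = -1.01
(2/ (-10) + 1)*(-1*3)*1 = -12/ 5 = -2.40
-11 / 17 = -0.65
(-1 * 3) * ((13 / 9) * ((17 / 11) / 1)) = -6.70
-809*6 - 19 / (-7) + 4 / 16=-135829 / 28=-4851.04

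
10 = 10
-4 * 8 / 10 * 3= -48 / 5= -9.60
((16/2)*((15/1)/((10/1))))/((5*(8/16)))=24/5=4.80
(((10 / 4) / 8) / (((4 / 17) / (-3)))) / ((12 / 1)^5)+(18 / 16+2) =16588715 / 5308416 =3.12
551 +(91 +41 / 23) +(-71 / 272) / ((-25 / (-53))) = 100601051 / 156400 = 643.23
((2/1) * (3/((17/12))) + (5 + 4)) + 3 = 276/17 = 16.24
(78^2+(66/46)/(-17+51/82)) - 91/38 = 7138375961/1173782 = 6081.52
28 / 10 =14 / 5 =2.80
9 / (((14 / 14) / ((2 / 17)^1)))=18 / 17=1.06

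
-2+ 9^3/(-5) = -739/5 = -147.80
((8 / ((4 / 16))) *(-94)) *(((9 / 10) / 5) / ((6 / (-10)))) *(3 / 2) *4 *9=243648 / 5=48729.60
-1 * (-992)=992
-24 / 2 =-12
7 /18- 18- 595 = -11027 /18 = -612.61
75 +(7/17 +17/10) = 13109/170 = 77.11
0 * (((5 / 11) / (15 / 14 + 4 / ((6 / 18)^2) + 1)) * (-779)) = 0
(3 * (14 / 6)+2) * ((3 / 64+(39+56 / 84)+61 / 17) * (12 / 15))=424011 / 1360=311.77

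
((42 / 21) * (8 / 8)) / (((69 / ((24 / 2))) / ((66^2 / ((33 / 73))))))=77088 / 23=3351.65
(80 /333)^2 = 6400 /110889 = 0.06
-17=-17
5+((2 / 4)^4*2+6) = 89 / 8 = 11.12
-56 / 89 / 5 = -56 / 445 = -0.13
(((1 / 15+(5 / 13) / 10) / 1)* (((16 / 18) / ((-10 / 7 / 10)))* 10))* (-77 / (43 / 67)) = 11845064 / 15093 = 784.81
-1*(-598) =598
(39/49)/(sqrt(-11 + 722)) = 0.03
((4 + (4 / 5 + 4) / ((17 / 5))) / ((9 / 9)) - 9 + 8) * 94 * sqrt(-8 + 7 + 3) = 7050 * sqrt(2) / 17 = 586.48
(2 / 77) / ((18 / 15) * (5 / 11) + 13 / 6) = 0.01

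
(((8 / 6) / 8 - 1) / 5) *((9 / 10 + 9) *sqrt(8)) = -33 *sqrt(2) / 10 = -4.67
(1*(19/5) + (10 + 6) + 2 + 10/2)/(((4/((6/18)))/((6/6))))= 67/30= 2.23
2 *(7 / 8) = 7 / 4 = 1.75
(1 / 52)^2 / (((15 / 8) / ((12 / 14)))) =1 / 5915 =0.00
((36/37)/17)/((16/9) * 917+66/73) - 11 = -3707361349/337033925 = -11.00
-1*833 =-833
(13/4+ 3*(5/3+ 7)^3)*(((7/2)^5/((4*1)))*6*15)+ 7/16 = 5917828847/256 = 23116518.93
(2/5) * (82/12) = 41/15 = 2.73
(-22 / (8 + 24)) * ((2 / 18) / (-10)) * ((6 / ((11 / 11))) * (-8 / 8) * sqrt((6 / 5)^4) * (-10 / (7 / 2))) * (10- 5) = 33 / 35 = 0.94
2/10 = 1/5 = 0.20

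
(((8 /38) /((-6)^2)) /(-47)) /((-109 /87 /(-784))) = -0.08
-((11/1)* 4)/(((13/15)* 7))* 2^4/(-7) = 10560/637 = 16.58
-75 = -75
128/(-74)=-64/37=-1.73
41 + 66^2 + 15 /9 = 13196 /3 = 4398.67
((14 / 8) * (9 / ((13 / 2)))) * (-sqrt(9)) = -189 / 26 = -7.27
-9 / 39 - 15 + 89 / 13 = -109 / 13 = -8.38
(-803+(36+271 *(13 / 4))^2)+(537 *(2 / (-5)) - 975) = 67075021 / 80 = 838437.76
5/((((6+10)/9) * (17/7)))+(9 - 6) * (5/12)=655/272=2.41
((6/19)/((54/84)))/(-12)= -7/171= -0.04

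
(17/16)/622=0.00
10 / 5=2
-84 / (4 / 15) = -315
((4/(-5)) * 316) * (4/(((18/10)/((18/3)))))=-10112/3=-3370.67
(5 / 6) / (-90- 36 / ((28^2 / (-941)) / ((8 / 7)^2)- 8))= -162565 / 16743996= -0.01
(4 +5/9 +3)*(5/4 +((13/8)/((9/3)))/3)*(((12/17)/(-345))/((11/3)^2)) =-206/125235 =-0.00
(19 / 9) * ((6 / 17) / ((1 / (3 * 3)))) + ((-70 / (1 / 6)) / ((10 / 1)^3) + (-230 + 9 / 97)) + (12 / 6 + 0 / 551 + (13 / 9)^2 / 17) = -1479267349 / 6678450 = -221.50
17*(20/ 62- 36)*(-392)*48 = 353778432/ 31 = 11412207.48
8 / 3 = 2.67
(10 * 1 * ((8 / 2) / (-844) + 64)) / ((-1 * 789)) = -45010 / 55493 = -0.81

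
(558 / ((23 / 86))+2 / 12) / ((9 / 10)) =1439755 / 621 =2318.45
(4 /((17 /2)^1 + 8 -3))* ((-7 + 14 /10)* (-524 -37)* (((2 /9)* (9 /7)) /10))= 5984 /225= 26.60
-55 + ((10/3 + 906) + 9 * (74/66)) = 864.42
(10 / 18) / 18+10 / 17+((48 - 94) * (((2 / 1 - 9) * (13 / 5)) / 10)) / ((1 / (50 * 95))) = 1095184885 / 2754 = 397670.62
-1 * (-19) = 19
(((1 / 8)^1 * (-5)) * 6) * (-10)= 75 / 2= 37.50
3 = 3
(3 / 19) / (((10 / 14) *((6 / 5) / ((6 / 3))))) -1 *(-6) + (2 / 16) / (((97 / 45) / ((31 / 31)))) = 94751 / 14744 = 6.43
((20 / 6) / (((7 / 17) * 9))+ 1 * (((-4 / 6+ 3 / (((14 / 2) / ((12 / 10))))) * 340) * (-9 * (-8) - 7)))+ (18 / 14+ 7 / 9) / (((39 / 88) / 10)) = -209170 / 63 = -3320.16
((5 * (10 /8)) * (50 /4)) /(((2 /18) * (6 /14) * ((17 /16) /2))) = 52500 /17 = 3088.24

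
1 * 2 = 2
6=6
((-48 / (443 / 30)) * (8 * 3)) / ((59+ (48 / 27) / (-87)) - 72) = 5412096 / 903277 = 5.99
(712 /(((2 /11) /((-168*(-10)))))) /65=1315776 /13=101213.54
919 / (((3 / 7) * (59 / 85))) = 546805 / 177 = 3089.29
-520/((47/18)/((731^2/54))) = -277867720/141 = -1970693.05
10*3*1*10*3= 900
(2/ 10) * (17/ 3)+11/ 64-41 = -38107/ 960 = -39.69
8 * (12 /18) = 5.33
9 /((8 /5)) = 45 /8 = 5.62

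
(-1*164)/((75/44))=-7216/75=-96.21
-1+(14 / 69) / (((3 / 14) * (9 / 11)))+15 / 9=3398 / 1863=1.82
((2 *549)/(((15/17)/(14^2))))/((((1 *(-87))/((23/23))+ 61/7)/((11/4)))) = -11737803/1370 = -8567.74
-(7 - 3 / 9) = -20 / 3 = -6.67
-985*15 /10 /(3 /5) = -4925 /2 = -2462.50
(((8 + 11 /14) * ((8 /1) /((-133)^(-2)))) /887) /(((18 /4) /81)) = 22379112 /887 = 25230.11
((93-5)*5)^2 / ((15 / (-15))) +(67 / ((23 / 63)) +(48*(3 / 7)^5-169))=-193584.78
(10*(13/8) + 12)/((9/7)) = 791/36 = 21.97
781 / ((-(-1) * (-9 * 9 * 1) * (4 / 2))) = -781 / 162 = -4.82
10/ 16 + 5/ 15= 23/ 24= 0.96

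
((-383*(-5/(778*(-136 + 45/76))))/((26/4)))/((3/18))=-873240/52041587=-0.02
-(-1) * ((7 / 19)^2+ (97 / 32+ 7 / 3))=190619 / 34656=5.50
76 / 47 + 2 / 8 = 351 / 188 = 1.87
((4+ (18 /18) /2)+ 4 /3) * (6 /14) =5 /2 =2.50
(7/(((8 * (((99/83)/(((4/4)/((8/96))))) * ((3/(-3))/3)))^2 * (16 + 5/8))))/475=13778/1092025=0.01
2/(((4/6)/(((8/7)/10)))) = 12/35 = 0.34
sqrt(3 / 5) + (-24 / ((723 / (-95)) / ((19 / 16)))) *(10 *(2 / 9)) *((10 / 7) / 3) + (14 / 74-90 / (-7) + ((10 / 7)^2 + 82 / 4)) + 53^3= sqrt(15) / 5 + 3513593964787 / 23594382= 148917.32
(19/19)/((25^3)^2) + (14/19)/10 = 341796894/4638671875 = 0.07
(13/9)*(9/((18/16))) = 104/9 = 11.56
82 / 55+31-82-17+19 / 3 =-9929 / 165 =-60.18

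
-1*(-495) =495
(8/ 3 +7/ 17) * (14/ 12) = 1099/ 306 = 3.59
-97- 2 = -99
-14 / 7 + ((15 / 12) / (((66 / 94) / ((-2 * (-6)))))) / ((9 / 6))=12.24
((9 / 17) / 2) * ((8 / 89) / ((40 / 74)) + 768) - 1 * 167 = 36.34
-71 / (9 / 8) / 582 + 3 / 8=5585 / 20952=0.27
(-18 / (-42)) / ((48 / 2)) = 1 / 56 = 0.02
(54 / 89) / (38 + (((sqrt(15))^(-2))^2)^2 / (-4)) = 10935000 / 684854911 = 0.02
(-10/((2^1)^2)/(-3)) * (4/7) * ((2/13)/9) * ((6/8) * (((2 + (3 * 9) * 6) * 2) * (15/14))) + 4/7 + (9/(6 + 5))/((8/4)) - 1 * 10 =-288997/42042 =-6.87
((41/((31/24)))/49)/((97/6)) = 0.04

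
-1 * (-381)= 381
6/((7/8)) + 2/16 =391/56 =6.98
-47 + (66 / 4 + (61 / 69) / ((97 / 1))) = -408151 / 13386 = -30.49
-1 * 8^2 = -64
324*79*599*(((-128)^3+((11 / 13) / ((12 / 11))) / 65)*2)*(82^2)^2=-2456806455044459397802656 / 845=-2907463260407644257754.62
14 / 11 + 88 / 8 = 135 / 11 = 12.27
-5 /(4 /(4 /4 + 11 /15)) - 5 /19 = -277 /114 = -2.43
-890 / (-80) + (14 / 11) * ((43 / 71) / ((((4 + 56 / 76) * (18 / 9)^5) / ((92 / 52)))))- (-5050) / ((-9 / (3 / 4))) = -5989935403 / 14620320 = -409.70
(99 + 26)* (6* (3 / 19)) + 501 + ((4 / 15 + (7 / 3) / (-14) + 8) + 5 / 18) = 536768 / 855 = 627.80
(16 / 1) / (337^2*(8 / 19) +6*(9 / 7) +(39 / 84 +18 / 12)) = 0.00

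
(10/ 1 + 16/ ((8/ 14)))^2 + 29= 1473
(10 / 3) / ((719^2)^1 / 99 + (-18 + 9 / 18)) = 660 / 1030457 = 0.00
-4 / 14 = -2 / 7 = -0.29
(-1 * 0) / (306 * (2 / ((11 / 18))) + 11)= 0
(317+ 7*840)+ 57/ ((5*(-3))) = 30966/ 5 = 6193.20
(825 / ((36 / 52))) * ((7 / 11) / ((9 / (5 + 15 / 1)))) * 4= 182000 / 27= 6740.74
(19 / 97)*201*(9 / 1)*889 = 30555819 / 97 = 315008.44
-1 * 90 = -90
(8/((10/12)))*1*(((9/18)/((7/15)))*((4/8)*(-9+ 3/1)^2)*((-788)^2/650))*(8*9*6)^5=6054052390417238851584/2275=2661121929853731363.33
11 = 11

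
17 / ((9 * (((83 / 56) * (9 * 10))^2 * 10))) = 6664 / 627760125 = 0.00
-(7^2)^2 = -2401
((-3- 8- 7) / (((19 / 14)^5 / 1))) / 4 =-2420208 / 2476099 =-0.98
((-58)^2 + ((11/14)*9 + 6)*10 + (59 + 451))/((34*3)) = 1649/42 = 39.26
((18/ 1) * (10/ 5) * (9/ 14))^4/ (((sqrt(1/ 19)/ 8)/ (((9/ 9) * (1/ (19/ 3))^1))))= 16529940864 * sqrt(19)/ 45619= 1579437.12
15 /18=0.83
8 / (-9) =-8 / 9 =-0.89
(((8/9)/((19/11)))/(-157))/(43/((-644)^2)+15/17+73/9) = -620445056/1702348328645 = -0.00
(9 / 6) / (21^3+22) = 3 / 18566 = 0.00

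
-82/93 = -0.88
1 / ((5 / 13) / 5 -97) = -13 / 1260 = -0.01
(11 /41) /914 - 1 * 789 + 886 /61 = -1770383511 /2285914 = -774.48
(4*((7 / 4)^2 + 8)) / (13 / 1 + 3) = 177 / 64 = 2.77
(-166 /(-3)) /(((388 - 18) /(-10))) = -166 /111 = -1.50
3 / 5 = 0.60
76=76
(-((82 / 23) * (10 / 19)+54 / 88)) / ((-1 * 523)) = 47879 / 10056244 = 0.00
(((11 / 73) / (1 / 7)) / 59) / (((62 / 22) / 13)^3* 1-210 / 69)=-0.01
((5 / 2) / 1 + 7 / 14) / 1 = 3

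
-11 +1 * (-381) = -392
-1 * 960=-960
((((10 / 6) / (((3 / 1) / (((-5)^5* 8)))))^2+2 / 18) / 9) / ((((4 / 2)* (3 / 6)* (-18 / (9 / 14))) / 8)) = -31250000018 / 5103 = -6123848.72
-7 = -7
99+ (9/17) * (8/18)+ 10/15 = 5095/51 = 99.90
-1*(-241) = 241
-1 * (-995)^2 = -990025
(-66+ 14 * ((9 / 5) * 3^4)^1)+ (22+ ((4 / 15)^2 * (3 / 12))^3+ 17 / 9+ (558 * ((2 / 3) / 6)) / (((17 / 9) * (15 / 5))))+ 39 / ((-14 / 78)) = 2430036963866 / 1355484375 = 1792.74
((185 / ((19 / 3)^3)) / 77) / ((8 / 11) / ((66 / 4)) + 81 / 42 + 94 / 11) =329670 / 366634127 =0.00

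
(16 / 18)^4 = 4096 / 6561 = 0.62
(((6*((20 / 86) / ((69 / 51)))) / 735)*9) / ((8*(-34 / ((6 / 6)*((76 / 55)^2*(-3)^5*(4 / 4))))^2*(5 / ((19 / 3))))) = 14036272305696 / 37693117240625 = 0.37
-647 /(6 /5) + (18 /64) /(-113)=-5848907 /10848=-539.17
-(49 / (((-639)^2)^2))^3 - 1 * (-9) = 41711211812155050265999945479595640 / 4634579090239450029555549497745921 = 9.00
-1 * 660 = -660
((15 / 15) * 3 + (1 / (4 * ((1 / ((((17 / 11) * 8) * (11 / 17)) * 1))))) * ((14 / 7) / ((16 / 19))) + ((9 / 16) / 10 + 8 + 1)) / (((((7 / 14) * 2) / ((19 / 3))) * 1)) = 51091 / 480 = 106.44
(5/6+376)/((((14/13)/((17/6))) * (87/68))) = 1213511/1566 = 774.91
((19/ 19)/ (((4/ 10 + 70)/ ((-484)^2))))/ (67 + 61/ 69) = 459195/ 9368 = 49.02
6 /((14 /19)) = 8.14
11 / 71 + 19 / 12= 1481 / 852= 1.74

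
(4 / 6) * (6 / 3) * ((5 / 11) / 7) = 20 / 231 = 0.09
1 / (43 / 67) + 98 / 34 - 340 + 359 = 17135 / 731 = 23.44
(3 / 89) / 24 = 1 / 712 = 0.00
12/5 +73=75.40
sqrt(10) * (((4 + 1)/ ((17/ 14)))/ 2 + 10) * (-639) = -130995 * sqrt(10)/ 17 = -24367.21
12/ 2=6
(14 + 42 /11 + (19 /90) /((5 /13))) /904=90917 /4474800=0.02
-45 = -45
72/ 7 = 10.29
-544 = -544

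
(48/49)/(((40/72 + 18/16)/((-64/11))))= -221184/65219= -3.39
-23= -23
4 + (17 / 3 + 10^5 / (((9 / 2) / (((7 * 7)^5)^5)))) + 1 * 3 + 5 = 359693008529482429324056068113929869850249800159 / 9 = 39965889836609158813784010000000000000000000000.00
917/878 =1.04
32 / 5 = 6.40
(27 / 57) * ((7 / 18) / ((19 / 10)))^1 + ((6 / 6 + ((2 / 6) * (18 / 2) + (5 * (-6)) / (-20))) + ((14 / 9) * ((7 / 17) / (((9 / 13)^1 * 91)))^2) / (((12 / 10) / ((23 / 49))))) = 17878683371 / 3194345322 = 5.60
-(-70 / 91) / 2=5 / 13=0.38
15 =15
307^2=94249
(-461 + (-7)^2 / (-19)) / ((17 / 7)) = -61656 / 323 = -190.89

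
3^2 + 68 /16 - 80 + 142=301 /4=75.25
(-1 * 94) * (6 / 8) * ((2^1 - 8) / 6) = 141 / 2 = 70.50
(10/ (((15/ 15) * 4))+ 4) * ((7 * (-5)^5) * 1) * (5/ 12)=-1421875/ 24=-59244.79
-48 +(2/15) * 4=-712/15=-47.47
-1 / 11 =-0.09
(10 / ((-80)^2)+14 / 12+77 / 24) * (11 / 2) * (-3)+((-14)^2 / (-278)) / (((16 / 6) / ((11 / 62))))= -72.26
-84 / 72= -7 / 6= -1.17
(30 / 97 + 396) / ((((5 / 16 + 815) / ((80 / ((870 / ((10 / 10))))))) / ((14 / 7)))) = 3280384 / 36695585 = 0.09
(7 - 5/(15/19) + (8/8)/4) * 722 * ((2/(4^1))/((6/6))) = 3971/12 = 330.92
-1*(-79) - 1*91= -12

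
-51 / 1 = -51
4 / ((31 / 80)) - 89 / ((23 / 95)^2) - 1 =-1509.06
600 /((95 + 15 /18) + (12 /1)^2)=3600 /1439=2.50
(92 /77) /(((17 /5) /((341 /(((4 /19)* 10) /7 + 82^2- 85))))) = 270940 /15011459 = 0.02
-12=-12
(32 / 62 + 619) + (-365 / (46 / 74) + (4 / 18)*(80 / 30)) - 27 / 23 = 611429 / 19251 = 31.76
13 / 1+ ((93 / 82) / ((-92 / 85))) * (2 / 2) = 90167 / 7544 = 11.95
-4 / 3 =-1.33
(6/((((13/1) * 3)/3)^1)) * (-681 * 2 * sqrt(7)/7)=-8172 * sqrt(7)/91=-237.59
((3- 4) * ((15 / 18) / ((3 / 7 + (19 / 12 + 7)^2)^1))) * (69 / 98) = -828 / 104573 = -0.01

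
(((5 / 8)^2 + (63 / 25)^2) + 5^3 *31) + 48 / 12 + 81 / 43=6686714563 / 1720000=3887.62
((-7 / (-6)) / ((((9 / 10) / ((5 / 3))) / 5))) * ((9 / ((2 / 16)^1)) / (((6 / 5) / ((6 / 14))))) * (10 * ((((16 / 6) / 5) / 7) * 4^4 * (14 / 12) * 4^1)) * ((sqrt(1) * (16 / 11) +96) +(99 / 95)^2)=8013914931200 / 321651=24914938.65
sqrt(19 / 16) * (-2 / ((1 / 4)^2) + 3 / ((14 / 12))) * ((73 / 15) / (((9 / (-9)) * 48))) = 7519 * sqrt(19) / 10080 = 3.25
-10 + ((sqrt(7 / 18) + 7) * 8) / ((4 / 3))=sqrt(14) + 32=35.74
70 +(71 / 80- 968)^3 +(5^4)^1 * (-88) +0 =-463156030594409 / 512000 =-904601622.25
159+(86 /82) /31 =159.03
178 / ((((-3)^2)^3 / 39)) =2314 / 243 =9.52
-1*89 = -89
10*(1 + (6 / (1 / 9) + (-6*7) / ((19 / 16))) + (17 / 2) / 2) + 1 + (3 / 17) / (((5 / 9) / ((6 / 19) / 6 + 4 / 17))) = 13173307 / 54910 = 239.91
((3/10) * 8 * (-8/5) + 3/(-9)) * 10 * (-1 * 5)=626/3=208.67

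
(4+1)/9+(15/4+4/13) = 4.61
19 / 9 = 2.11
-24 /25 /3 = -8 /25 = -0.32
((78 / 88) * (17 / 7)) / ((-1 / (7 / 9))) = -221 / 132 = -1.67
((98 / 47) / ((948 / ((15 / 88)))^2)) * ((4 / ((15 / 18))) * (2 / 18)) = 0.00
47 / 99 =0.47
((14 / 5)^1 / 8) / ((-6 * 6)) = -7 / 720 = -0.01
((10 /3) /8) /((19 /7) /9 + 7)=21 /368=0.06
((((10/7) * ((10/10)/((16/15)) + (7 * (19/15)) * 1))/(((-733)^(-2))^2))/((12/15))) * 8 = 3396313958914565/84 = 40432309034697.20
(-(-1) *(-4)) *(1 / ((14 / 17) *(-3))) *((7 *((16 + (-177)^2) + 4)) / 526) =532933 / 789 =675.45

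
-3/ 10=-0.30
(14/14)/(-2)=-1/2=-0.50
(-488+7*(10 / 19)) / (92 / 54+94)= -124227 / 24548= -5.06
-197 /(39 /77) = -388.95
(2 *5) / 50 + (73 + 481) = 2771 / 5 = 554.20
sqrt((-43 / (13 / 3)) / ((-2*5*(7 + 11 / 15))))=0.36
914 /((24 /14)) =533.17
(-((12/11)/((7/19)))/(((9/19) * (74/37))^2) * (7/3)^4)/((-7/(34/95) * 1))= 601426/120285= 5.00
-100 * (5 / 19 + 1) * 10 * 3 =-72000 / 19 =-3789.47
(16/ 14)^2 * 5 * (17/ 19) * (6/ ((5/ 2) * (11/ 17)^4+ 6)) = 5452250880/ 1001250467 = 5.45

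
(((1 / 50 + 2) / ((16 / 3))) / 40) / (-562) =-303 / 17984000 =-0.00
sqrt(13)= 3.61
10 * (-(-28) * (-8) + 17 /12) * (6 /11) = -1214.09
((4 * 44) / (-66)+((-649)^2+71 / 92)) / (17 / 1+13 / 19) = 315538301 / 13248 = 23817.81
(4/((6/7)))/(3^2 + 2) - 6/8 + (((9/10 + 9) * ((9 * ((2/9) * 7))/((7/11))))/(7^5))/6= -0.32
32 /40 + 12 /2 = 34 /5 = 6.80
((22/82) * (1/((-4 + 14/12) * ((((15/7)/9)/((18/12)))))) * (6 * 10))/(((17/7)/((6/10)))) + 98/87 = -39773986/5154315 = -7.72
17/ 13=1.31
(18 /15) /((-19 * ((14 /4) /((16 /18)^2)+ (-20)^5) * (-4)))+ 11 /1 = 428031407293 /38911946135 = 11.00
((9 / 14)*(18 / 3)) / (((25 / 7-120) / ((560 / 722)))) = -1512 / 58843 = -0.03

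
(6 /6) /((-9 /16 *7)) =-16 /63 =-0.25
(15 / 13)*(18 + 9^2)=1485 / 13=114.23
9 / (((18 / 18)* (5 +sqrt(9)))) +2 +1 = 4.12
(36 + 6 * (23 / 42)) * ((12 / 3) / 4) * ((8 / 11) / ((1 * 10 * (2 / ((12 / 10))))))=12 / 7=1.71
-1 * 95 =-95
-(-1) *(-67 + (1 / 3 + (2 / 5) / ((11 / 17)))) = -10898 / 165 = -66.05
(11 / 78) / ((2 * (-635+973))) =11 / 52728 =0.00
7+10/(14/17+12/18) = 521/38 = 13.71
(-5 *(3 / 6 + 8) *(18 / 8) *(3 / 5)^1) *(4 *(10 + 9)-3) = -33507 / 8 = -4188.38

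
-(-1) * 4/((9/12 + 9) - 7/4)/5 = 1/10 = 0.10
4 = 4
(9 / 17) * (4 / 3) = 12 / 17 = 0.71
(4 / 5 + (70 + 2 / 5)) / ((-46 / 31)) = -5518 / 115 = -47.98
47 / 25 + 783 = 19622 / 25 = 784.88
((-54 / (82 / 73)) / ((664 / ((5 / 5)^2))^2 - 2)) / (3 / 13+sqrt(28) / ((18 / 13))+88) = -0.00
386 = 386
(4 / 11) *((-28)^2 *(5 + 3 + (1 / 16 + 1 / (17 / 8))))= 41356 / 17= 2432.71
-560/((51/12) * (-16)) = 140/17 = 8.24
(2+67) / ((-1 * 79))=-0.87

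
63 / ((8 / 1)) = 63 / 8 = 7.88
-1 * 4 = -4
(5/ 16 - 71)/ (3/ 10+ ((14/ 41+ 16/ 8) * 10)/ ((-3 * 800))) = -231855/ 952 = -243.55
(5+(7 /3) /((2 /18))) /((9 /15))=130 /3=43.33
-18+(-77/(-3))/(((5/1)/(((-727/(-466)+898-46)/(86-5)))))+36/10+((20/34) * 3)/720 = 1528347241/38500920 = 39.70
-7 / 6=-1.17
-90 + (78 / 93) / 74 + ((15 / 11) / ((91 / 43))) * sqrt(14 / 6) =-103217 / 1147 + 215 * sqrt(21) / 1001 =-89.00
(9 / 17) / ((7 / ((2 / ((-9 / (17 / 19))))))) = -2 / 133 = -0.02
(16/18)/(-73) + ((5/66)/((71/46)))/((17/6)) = 44894/8722989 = 0.01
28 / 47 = 0.60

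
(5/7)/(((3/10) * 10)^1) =5/21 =0.24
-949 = -949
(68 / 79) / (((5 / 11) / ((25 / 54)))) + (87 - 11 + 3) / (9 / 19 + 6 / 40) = 272050 / 2133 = 127.54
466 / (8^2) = 233 / 32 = 7.28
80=80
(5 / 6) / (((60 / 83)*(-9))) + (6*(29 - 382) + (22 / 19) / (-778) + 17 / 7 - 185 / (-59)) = -4178673360401 / 1978008984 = -2112.57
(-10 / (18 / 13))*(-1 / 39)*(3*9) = 5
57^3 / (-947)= -185193 / 947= -195.56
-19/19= -1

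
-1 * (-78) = 78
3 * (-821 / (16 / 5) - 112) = -17691 / 16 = -1105.69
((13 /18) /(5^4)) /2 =13 /22500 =0.00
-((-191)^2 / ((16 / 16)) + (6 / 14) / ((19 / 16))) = -36481.36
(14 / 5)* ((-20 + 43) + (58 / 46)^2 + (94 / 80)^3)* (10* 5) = 6212040569 / 1692800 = 3669.68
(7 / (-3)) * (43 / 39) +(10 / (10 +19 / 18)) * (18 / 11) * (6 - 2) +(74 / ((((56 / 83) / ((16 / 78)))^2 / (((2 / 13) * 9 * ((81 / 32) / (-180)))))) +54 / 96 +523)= 178756293703633 / 339339480480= 526.78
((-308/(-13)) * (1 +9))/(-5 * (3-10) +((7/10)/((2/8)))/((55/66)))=11000/1781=6.18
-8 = -8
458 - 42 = 416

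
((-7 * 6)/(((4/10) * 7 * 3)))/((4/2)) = -5/2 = -2.50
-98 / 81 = -1.21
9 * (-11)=-99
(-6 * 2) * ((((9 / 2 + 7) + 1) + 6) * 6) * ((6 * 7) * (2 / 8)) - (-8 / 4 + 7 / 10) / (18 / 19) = -2517233 / 180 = -13984.63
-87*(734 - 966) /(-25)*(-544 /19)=10980096 /475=23115.99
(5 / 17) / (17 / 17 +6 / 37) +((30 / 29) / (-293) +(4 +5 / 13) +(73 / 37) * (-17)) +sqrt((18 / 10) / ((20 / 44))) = -86361812153 / 2987638667 +3 * sqrt(11) / 5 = -26.92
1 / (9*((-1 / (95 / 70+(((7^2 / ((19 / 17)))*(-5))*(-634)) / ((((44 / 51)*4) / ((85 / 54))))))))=-7043.69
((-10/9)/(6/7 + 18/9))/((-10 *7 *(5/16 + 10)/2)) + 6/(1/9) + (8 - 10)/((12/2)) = 398483/7425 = 53.67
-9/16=-0.56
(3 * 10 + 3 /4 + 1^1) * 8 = 254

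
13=13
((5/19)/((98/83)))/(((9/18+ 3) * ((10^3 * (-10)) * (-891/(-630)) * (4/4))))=-83/18433800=-0.00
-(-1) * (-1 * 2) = -2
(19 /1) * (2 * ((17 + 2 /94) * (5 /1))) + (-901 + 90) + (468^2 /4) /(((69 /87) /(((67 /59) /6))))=987934677 /63779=15489.97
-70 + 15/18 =-415/6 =-69.17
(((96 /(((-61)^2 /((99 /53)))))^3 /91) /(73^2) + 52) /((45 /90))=386836166408272886556760 /3719578523139961246583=104.00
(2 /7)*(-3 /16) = -3 /56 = -0.05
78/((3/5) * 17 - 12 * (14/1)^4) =-130/768303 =-0.00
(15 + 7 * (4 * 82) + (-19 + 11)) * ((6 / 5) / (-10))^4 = 186543 / 390625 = 0.48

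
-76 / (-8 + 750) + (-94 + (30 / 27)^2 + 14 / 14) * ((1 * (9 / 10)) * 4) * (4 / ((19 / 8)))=-176521642 / 317205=-556.49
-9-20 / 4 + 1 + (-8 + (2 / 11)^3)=-27943 / 1331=-20.99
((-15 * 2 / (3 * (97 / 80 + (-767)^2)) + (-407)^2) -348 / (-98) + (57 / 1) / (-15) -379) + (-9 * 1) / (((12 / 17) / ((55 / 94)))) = 716488638380166863 / 4335463550040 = 165262.29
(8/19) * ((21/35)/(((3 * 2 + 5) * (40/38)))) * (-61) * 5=-366/55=-6.65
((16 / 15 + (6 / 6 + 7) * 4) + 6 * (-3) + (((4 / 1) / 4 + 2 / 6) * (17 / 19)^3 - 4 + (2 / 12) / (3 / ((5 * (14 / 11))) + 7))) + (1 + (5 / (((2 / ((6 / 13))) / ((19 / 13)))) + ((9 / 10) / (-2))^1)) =173148968227 / 12124928660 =14.28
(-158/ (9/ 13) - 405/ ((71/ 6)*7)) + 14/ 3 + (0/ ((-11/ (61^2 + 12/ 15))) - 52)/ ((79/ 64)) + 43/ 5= -261.97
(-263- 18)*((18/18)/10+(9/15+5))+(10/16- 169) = -70803/40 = -1770.08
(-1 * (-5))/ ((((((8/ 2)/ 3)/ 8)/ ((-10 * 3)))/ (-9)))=8100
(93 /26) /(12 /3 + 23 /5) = 465 /1118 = 0.42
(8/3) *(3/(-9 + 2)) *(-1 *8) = 64/7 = 9.14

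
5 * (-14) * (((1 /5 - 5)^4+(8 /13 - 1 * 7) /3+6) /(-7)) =5347.13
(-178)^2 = 31684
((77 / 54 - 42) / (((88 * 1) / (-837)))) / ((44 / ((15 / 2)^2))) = 15282225 / 30976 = 493.36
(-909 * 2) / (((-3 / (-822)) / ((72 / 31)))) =-1156951.74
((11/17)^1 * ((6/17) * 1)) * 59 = 3894/289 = 13.47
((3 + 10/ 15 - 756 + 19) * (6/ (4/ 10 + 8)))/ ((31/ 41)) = -451000/ 651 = -692.78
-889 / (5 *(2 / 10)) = -889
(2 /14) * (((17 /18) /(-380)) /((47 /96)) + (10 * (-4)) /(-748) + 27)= 67752589 /17534055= 3.86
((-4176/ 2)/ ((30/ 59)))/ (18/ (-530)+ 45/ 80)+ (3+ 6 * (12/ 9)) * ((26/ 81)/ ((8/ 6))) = -34810403/ 4482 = -7766.71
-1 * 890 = -890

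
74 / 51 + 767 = 39191 / 51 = 768.45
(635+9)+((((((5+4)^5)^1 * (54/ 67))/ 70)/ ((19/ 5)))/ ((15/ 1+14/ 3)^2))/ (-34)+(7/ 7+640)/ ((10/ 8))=6100038280761/ 5273262470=1156.79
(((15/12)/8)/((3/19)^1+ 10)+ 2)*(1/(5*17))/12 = 4149/2099840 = 0.00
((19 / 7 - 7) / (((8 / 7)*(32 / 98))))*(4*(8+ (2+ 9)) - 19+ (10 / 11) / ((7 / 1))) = -461895 / 704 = -656.10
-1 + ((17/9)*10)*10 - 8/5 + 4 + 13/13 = 8608/45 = 191.29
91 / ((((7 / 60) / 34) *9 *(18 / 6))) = 8840 / 9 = 982.22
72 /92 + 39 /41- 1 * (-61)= 59158 /943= 62.73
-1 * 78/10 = -7.80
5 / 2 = 2.50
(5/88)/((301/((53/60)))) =53/317856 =0.00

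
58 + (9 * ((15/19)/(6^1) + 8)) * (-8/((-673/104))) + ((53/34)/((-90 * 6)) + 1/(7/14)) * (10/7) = 24868922713/164338524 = 151.33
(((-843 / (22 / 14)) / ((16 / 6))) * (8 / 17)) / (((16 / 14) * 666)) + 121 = 13381415 / 110704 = 120.88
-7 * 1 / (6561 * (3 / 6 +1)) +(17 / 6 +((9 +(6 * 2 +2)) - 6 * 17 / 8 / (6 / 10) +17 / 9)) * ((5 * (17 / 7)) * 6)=129940409 / 275562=471.55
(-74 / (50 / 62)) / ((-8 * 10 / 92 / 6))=79143 / 125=633.14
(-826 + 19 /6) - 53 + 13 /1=-5177 /6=-862.83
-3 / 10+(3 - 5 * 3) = -123 / 10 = -12.30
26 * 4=104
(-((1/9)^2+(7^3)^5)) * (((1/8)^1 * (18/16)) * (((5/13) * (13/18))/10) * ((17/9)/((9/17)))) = -13891958423281997/209952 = -66167306923.88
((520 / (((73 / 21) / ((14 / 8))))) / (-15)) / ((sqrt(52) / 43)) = -2107* sqrt(13) / 73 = -104.07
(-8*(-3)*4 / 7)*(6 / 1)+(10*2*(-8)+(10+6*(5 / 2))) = -369 / 7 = -52.71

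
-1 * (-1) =1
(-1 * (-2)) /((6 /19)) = 19 /3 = 6.33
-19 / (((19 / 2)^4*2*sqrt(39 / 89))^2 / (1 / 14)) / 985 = -2848 / 240366579975795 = -0.00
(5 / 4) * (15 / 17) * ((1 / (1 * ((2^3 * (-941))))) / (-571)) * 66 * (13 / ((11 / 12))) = 0.00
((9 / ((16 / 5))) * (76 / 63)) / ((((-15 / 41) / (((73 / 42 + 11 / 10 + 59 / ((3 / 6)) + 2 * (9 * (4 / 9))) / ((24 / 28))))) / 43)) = -56643427 / 945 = -59940.13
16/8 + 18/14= 23/7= 3.29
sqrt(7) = 2.65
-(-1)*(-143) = -143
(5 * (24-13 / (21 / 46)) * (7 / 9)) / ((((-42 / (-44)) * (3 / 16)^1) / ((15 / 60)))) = -41360 / 1701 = -24.32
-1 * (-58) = 58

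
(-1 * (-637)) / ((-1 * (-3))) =637 / 3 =212.33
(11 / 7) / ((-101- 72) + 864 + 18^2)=11 / 7105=0.00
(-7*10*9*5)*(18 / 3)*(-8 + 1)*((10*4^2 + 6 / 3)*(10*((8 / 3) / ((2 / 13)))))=3714984000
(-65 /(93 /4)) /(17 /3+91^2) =-13 /38533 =-0.00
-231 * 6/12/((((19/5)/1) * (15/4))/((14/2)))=-1078/19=-56.74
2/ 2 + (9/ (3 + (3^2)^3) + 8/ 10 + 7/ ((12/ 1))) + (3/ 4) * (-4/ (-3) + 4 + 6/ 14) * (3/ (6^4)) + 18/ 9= 16253609/ 3689280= 4.41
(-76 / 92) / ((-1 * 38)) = 0.02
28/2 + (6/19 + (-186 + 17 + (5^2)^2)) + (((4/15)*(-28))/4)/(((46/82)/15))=183716/437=420.40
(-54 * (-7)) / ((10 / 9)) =1701 / 5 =340.20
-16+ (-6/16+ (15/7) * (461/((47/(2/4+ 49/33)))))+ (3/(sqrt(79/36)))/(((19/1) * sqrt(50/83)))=9 * sqrt(13114)/7505+ 733731/28952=25.48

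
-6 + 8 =2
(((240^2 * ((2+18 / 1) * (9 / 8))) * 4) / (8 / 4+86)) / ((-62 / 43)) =-13932000 / 341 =-40856.30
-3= -3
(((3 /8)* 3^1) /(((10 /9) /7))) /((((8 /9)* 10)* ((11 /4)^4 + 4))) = 5103 /391625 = 0.01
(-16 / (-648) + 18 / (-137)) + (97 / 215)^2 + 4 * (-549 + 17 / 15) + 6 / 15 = -1123877301557 / 512958825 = -2190.97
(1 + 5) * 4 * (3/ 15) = 24/ 5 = 4.80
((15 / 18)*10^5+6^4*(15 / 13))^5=396312300611808663401345843200000 / 90224199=4392527780843016000633553.00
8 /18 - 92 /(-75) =376 /225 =1.67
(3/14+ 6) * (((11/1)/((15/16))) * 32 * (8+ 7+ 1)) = 1306624/35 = 37332.11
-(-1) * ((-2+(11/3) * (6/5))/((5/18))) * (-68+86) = 3888/25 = 155.52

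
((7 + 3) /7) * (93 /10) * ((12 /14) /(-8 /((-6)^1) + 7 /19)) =31806 /4753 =6.69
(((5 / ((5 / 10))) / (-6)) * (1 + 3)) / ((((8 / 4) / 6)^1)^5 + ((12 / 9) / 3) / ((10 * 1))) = -8100 / 59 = -137.29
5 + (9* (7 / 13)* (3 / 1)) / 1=254 / 13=19.54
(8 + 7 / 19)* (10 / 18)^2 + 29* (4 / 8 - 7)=-190751 / 1026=-185.92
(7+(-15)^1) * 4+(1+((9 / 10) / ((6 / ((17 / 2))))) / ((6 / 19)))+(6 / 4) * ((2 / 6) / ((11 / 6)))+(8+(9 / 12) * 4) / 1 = -13807 / 880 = -15.69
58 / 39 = 1.49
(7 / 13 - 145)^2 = 20869.14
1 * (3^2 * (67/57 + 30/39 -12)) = -22353/247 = -90.50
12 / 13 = 0.92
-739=-739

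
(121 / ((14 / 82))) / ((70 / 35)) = 4961 / 14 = 354.36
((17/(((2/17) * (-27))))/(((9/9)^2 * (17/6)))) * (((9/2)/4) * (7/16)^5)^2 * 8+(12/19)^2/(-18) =-85970699605681/3175389581017088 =-0.03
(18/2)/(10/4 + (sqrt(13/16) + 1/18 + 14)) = 193104/354163 - 2916 * sqrt(13)/354163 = 0.52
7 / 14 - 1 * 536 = -1071 / 2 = -535.50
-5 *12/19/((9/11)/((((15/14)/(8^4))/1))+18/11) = -550/545053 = -0.00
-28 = -28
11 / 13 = 0.85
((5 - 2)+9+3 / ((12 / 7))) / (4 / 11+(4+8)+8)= 605 / 896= 0.68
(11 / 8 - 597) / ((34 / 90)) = -214425 / 136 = -1576.65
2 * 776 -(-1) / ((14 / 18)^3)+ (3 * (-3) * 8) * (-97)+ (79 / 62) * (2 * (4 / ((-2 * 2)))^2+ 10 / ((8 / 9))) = 727723237 / 85064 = 8555.01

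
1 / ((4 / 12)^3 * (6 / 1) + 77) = 9 / 695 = 0.01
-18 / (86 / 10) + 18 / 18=-47 / 43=-1.09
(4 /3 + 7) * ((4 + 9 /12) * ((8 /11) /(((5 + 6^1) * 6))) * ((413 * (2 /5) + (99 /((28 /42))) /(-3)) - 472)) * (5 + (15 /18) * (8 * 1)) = -11846975 /6534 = -1813.13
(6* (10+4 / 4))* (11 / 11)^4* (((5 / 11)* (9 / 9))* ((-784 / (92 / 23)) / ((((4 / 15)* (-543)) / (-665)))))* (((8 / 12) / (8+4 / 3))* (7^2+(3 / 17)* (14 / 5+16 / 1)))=-310511775 / 3077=-100913.80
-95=-95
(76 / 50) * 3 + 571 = 14389 / 25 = 575.56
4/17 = 0.24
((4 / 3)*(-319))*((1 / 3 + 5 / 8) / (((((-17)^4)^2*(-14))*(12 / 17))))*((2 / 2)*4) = 7337 / 310216036788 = 0.00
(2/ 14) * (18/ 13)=0.20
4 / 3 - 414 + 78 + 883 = 1645 / 3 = 548.33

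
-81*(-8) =648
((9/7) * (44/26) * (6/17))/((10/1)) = 594/7735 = 0.08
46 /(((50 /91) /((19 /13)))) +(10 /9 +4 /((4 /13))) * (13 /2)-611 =-396.92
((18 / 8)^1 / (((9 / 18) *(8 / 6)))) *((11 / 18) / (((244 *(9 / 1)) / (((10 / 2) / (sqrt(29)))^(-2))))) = 0.00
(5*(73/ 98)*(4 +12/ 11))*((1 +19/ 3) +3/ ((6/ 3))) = 167.49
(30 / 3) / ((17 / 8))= 80 / 17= 4.71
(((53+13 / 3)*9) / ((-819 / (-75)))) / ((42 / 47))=101050 / 1911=52.88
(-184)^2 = 33856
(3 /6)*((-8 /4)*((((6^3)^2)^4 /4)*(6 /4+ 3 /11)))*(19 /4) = -109723142865509941248 /11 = -9974831169591812840.73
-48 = -48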